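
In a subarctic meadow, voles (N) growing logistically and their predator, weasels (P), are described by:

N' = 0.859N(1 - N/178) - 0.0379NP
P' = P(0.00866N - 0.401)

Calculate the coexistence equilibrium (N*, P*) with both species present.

N* ≈ 46.3, P* ≈ 16.8

From dP/dt = 0 with P > 0: 0.00866N* = 0.401, so N* = 46.3.
Substitute into dN/dt = 0: 0.859(1 - 46.3/178) = 0.0379P*.
The bracket is 0.74, giving P* = 0.636/0.0379 = 16.8.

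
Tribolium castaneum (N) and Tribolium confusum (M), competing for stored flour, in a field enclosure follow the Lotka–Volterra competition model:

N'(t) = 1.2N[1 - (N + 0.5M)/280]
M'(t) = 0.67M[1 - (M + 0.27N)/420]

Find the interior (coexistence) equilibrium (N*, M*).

N* ≈ 80.9, M* ≈ 398

Setting both brackets to zero gives the nullclines N + 0.5M = 280 and 0.27N + M = 420.
Substituting M = 420 - 0.27N into the first: N(1 - 0.5·0.27) = 280 - 0.5·420.
So N* = 70/0.865 = 80.9, and then M* = 420 - 0.27·80.9 = 398.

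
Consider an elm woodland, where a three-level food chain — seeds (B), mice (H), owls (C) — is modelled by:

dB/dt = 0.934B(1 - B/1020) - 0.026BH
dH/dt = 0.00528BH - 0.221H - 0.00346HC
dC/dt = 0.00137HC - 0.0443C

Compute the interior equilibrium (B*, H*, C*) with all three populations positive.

From dC/dt = 0: 0.00137H* = 0.0443, so H* = 32.3.
From dB/dt = 0: 0.934(1 - B*/1020) = 0.026·32.3, giving B* = 1020·(1 - 0.9) = 102.
From dH/dt = 0: 0.00528·102 - 0.221 = 0.00346C*, so C* = 0.317/0.00346 = 91.6.

B* ≈ 102, H* ≈ 32.3, C* ≈ 91.6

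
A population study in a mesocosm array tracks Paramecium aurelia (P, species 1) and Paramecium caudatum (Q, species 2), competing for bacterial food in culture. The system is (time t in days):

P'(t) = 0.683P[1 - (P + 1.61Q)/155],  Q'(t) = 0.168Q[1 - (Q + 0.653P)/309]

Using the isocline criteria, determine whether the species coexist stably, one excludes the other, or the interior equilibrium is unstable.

species 2 excludes species 1

Compare the nullcline intercepts: K1/α12 = 155/1.61 = 96.3 < K2 = 309; K2/α21 = 309/0.653 = 473 > K1 = 155.
Since the inequalities point opposite ways, species 2 can invade but species 1 cannot.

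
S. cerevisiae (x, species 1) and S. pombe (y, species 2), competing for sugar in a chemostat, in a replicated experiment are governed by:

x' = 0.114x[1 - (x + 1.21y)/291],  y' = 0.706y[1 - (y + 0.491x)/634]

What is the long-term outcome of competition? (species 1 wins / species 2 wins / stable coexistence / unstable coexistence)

Compare the nullcline intercepts: K1/α12 = 291/1.21 = 240 < K2 = 634; K2/α21 = 634/0.491 = 1290 > K1 = 291.
Since the inequalities point opposite ways, species 2 can invade but species 1 cannot.

species 2 excludes species 1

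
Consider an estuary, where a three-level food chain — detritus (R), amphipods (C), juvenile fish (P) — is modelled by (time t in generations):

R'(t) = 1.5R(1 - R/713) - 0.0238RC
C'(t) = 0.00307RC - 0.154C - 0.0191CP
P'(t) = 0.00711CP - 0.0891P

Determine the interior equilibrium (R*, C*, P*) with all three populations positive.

From dP/dt = 0: 0.00711C* = 0.0891, so C* = 12.5.
From dR/dt = 0: 1.5(1 - R*/713) = 0.0238·12.5, giving R* = 713·(1 - 0.199) = 571.
From dC/dt = 0: 0.00307·571 - 0.154 = 0.0191P*, so P* = 1.6/0.0191 = 83.8.

R* ≈ 571, C* ≈ 12.5, P* ≈ 83.8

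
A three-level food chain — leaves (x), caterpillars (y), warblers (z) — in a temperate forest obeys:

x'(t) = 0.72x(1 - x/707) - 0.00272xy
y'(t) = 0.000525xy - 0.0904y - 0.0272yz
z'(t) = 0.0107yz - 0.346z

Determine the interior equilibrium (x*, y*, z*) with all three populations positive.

From dz/dt = 0: 0.0107y* = 0.346, so y* = 32.3.
From dx/dt = 0: 0.72(1 - x*/707) = 0.00272·32.3, giving x* = 707·(1 - 0.122) = 621.
From dy/dt = 0: 0.000525·621 - 0.0904 = 0.0272z*, so z* = 0.235/0.0272 = 8.66.

x* ≈ 621, y* ≈ 32.3, z* ≈ 8.66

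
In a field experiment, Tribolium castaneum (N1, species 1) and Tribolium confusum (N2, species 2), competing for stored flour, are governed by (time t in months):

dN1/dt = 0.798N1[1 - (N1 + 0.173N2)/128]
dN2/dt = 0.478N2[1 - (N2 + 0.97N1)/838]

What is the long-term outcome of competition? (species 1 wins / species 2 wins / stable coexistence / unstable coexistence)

Compare the nullcline intercepts: K1/α12 = 128/0.173 = 740 < K2 = 838; K2/α21 = 838/0.97 = 864 > K1 = 128.
Since the inequalities point opposite ways, species 2 can invade but species 1 cannot.

species 2 excludes species 1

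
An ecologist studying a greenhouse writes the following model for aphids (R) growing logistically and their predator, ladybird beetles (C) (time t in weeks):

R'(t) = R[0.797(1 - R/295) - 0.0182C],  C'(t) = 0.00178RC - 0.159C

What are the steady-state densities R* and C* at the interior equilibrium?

R* ≈ 89.3, C* ≈ 30.5

From dC/dt = 0 with C > 0: 0.00178R* = 0.159, so R* = 89.3.
Substitute into dR/dt = 0: 0.797(1 - 89.3/295) = 0.0182C*.
The bracket is 0.697, giving C* = 0.556/0.0182 = 30.5.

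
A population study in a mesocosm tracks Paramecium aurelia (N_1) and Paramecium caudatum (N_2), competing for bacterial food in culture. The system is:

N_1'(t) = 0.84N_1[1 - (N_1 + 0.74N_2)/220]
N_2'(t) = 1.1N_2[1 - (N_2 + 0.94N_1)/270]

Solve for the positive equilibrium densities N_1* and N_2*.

N_1* ≈ 66.4, N_2* ≈ 208

Setting both brackets to zero gives the nullclines N_1 + 0.74N_2 = 220 and 0.94N_1 + N_2 = 270.
Substituting N_2 = 270 - 0.94N_1 into the first: N_1(1 - 0.74·0.94) = 220 - 0.74·270.
So N_1* = 20.2/0.304 = 66.4, and then N_2* = 270 - 0.94·66.4 = 208.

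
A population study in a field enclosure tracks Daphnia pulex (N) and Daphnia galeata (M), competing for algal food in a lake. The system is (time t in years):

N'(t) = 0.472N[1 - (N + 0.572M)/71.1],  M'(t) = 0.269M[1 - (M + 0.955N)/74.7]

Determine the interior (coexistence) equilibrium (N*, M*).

N* ≈ 62.5, M* ≈ 15

Setting both brackets to zero gives the nullclines N + 0.572M = 71.1 and 0.955N + M = 74.7.
Substituting M = 74.7 - 0.955N into the first: N(1 - 0.572·0.955) = 71.1 - 0.572·74.7.
So N* = 28.4/0.454 = 62.5, and then M* = 74.7 - 0.955·62.5 = 15.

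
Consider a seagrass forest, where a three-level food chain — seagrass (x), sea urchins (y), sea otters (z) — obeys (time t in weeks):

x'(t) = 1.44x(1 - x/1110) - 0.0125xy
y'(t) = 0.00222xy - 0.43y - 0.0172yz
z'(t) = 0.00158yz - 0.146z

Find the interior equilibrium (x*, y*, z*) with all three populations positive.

From dz/dt = 0: 0.00158y* = 0.146, so y* = 92.4.
From dx/dt = 0: 1.44(1 - x*/1110) = 0.0125·92.4, giving x* = 1110·(1 - 0.802) = 220.
From dy/dt = 0: 0.00222·220 - 0.43 = 0.0172z*, so z* = 0.0576/0.0172 = 3.35.

x* ≈ 220, y* ≈ 92.4, z* ≈ 3.35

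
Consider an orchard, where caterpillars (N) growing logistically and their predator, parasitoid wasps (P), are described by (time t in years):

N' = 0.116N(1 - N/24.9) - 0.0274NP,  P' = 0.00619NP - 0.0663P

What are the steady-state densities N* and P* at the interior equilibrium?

From dP/dt = 0 with P > 0: 0.00619N* = 0.0663, so N* = 10.7.
Substitute into dN/dt = 0: 0.116(1 - 10.7/24.9) = 0.0274P*.
The bracket is 0.57, giving P* = 0.0661/0.0274 = 2.41.

N* ≈ 10.7, P* ≈ 2.41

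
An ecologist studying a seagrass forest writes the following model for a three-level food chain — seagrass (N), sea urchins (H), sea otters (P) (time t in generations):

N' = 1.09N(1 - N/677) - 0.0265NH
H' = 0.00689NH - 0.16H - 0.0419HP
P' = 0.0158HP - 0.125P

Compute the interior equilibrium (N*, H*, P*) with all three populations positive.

N* ≈ 547, H* ≈ 7.91, P* ≈ 86.1

From dP/dt = 0: 0.0158H* = 0.125, so H* = 7.91.
From dN/dt = 0: 1.09(1 - N*/677) = 0.0265·7.91, giving N* = 677·(1 - 0.192) = 547.
From dH/dt = 0: 0.00689·547 - 0.16 = 0.0419P*, so P* = 3.61/0.0419 = 86.1.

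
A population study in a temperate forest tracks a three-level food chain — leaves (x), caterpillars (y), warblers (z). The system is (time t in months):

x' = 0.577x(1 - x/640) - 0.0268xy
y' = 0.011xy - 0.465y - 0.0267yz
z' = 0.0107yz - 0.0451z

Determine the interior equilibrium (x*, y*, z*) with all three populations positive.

x* ≈ 515, y* ≈ 4.21, z* ≈ 195

From dz/dt = 0: 0.0107y* = 0.0451, so y* = 4.21.
From dx/dt = 0: 0.577(1 - x*/640) = 0.0268·4.21, giving x* = 640·(1 - 0.196) = 515.
From dy/dt = 0: 0.011·515 - 0.465 = 0.0267z*, so z* = 5.2/0.0267 = 195.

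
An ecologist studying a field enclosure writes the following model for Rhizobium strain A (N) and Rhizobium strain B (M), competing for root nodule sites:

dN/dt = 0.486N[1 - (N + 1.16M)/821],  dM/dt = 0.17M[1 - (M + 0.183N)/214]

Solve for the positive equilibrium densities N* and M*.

N* ≈ 727, M* ≈ 80.9

Setting both brackets to zero gives the nullclines N + 1.16M = 821 and 0.183N + M = 214.
Substituting M = 214 - 0.183N into the first: N(1 - 1.16·0.183) = 821 - 1.16·214.
So N* = 573/0.788 = 727, and then M* = 214 - 0.183·727 = 80.9.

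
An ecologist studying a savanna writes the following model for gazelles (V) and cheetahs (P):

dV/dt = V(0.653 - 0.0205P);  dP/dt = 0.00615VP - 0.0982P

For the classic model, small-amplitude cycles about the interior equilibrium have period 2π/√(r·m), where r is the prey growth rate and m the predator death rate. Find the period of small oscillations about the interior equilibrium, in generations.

Here r = 0.653 and m = 0.0982, so r·m = 0.0641.
ω = √0.0641 = 0.253 per generation, hence T = 2π/ω ≈ 24.8 generations.

T ≈ 24.8 generations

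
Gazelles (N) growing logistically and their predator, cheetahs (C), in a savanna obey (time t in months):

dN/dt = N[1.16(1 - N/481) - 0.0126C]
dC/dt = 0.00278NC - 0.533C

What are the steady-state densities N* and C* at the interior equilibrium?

N* ≈ 192, C* ≈ 55.4

From dC/dt = 0 with C > 0: 0.00278N* = 0.533, so N* = 192.
Substitute into dN/dt = 0: 1.16(1 - 192/481) = 0.0126C*.
The bracket is 0.601, giving C* = 0.698/0.0126 = 55.4.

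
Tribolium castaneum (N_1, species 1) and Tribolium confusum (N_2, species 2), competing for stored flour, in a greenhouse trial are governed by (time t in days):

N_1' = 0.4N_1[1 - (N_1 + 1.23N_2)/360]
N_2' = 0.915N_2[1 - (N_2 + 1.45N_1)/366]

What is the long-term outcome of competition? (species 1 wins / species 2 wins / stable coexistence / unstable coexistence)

Compare the nullcline intercepts: K1/α12 = 360/1.23 = 293 < K2 = 366; K2/α21 = 366/1.45 = 252 < K1 = 360.
Since both are reversed, neither can invade when rare; the interior point is a saddle.

unstable coexistence (outcome depends on initial conditions)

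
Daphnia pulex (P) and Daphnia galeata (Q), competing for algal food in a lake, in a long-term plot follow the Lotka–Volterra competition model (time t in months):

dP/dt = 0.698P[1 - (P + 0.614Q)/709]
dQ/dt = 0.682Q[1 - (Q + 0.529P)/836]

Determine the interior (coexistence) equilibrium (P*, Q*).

Setting both brackets to zero gives the nullclines P + 0.614Q = 709 and 0.529P + Q = 836.
Substituting Q = 836 - 0.529P into the first: P(1 - 0.614·0.529) = 709 - 0.614·836.
So P* = 196/0.675 = 290, and then Q* = 836 - 0.529·290 = 683.

P* ≈ 290, Q* ≈ 683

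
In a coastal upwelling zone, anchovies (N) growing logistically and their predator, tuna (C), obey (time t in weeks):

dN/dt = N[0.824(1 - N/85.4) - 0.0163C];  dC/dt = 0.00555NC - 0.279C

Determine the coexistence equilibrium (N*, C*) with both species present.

From dC/dt = 0 with C > 0: 0.00555N* = 0.279, so N* = 50.3.
Substitute into dN/dt = 0: 0.824(1 - 50.3/85.4) = 0.0163C*.
The bracket is 0.411, giving C* = 0.339/0.0163 = 20.8.

N* ≈ 50.3, C* ≈ 20.8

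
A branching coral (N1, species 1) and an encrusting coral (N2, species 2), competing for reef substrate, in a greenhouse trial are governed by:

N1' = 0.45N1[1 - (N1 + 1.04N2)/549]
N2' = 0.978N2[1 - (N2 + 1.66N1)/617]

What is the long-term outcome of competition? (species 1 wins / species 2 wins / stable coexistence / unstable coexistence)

unstable coexistence (outcome depends on initial conditions)

Compare the nullcline intercepts: K1/α12 = 549/1.04 = 528 < K2 = 617; K2/α21 = 617/1.66 = 372 < K1 = 549.
Since both are reversed, neither can invade when rare; the interior point is a saddle.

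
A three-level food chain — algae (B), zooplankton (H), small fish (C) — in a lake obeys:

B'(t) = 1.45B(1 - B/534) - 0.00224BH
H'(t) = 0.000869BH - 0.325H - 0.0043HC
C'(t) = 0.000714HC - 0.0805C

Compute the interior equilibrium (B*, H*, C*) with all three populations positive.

B* ≈ 441, H* ≈ 113, C* ≈ 13.5

From dC/dt = 0: 0.000714H* = 0.0805, so H* = 113.
From dB/dt = 0: 1.45(1 - B*/534) = 0.00224·113, giving B* = 534·(1 - 0.174) = 441.
From dH/dt = 0: 0.000869·441 - 0.325 = 0.0043C*, so C* = 0.0582/0.0043 = 13.5.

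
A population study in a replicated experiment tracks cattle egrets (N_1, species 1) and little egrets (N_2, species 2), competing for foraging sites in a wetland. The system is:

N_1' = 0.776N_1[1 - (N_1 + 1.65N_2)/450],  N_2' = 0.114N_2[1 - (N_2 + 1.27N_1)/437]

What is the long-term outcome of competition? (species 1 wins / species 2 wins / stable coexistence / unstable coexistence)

Compare the nullcline intercepts: K1/α12 = 450/1.65 = 273 < K2 = 437; K2/α21 = 437/1.27 = 344 < K1 = 450.
Since both are reversed, neither can invade when rare; the interior point is a saddle.

unstable coexistence (outcome depends on initial conditions)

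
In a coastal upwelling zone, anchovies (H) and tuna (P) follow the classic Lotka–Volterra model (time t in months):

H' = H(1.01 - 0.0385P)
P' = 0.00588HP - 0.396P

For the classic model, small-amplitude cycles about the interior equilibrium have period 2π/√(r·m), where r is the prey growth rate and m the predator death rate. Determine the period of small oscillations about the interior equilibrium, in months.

Here r = 1.01 and m = 0.396, so r·m = 0.4.
ω = √0.4 = 0.632 per month, hence T = 2π/ω ≈ 9.94 months.

T ≈ 9.94 months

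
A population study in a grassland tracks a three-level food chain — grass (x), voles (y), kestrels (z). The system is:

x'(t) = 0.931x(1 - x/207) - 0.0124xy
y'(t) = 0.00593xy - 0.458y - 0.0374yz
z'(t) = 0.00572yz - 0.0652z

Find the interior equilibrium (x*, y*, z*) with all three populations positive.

x* ≈ 176, y* ≈ 11.4, z* ≈ 15.6

From dz/dt = 0: 0.00572y* = 0.0652, so y* = 11.4.
From dx/dt = 0: 0.931(1 - x*/207) = 0.0124·11.4, giving x* = 207·(1 - 0.152) = 176.
From dy/dt = 0: 0.00593·176 - 0.458 = 0.0374z*, so z* = 0.583/0.0374 = 15.6.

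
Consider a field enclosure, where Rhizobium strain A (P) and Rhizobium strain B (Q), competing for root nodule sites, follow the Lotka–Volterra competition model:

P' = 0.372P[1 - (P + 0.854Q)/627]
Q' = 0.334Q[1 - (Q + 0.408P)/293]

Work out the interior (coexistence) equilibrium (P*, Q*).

P* ≈ 578, Q* ≈ 57.1

Setting both brackets to zero gives the nullclines P + 0.854Q = 627 and 0.408P + Q = 293.
Substituting Q = 293 - 0.408P into the first: P(1 - 0.854·0.408) = 627 - 0.854·293.
So P* = 377/0.652 = 578, and then Q* = 293 - 0.408·578 = 57.1.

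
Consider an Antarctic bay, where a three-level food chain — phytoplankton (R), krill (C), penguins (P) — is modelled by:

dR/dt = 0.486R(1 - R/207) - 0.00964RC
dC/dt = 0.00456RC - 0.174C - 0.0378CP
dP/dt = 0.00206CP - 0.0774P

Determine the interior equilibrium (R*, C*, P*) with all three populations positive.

From dP/dt = 0: 0.00206C* = 0.0774, so C* = 37.6.
From dR/dt = 0: 0.486(1 - R*/207) = 0.00964·37.6, giving R* = 207·(1 - 0.745) = 52.7.
From dC/dt = 0: 0.00456·52.7 - 0.174 = 0.0378P*, so P* = 0.0664/0.0378 = 1.76.

R* ≈ 52.7, C* ≈ 37.6, P* ≈ 1.76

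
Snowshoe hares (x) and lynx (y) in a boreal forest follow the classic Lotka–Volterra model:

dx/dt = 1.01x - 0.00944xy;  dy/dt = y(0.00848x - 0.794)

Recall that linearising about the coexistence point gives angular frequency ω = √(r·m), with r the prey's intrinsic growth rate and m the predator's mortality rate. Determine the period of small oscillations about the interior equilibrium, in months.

Here r = 1.01 and m = 0.794, so r·m = 0.802.
ω = √0.802 = 0.896 per month, hence T = 2π/ω ≈ 7.02 months.

T ≈ 7.02 months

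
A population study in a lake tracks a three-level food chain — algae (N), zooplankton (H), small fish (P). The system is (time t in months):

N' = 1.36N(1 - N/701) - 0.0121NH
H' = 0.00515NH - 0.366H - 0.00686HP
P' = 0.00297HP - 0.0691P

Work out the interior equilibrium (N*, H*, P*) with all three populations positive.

From dP/dt = 0: 0.00297H* = 0.0691, so H* = 23.3.
From dN/dt = 0: 1.36(1 - N*/701) = 0.0121·23.3, giving N* = 701·(1 - 0.207) = 556.
From dH/dt = 0: 0.00515·556 - 0.366 = 0.00686P*, so P* = 2.5/0.00686 = 364.

N* ≈ 556, H* ≈ 23.3, P* ≈ 364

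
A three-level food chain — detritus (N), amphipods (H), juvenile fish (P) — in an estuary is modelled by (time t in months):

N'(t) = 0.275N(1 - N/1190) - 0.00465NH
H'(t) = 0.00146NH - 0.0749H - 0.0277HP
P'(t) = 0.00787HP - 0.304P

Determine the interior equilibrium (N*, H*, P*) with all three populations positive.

From dP/dt = 0: 0.00787H* = 0.304, so H* = 38.6.
From dN/dt = 0: 0.275(1 - N*/1190) = 0.00465·38.6, giving N* = 1190·(1 - 0.653) = 413.
From dH/dt = 0: 0.00146·413 - 0.0749 = 0.0277P*, so P* = 0.528/0.0277 = 19.1.

N* ≈ 413, H* ≈ 38.6, P* ≈ 19.1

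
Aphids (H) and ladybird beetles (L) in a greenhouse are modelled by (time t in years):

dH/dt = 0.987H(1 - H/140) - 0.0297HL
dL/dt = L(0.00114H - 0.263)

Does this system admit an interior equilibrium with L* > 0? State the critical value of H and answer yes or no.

Threshold H = 231; K < 231, so no, the predator goes extinct.

The predator equation gives dL/dt > 0 only when H > 0.263/0.00114 = 231.
Without the predator, H → K = 140. Since 140 < 231, the predator cannot invade.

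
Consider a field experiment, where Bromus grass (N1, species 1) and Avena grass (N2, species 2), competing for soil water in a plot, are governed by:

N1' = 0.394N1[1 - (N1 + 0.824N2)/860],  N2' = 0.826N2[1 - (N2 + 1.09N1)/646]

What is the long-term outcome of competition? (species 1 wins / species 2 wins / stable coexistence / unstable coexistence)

Compare the nullcline intercepts: K1/α12 = 860/0.824 = 1040 > K2 = 646; K2/α21 = 646/1.09 = 593 < K1 = 860.
Since the inequalities point opposite ways, species 1 can invade but species 2 cannot.

species 1 excludes species 2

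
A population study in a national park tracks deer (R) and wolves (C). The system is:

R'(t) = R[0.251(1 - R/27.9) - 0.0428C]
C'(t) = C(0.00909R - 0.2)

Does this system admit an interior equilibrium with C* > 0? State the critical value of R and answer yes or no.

Threshold R = 22; K > 22, so yes, the predator persists.

The predator equation gives dC/dt > 0 only when R > 0.2/0.00909 = 22.
Without the predator, R → K = 27.9. Since 27.9 > 22, the predator can invade and persist.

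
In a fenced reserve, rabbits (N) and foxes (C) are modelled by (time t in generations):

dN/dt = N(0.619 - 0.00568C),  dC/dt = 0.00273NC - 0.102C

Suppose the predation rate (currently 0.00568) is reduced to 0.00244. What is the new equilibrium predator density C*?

C* ≈ 254

At the interior fixed point, setting dN/dt = 0 with N > 0 fixes C* = (prey growth rate)/(NC coefficient) — independent of the other coefficients.
With the change, C* = 0.619/0.00244 = 254; it rises from 109.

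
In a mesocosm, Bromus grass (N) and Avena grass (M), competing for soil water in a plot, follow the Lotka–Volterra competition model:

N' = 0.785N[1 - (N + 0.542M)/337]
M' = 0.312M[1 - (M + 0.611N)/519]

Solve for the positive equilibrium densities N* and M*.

Setting both brackets to zero gives the nullclines N + 0.542M = 337 and 0.611N + M = 519.
Substituting M = 519 - 0.611N into the first: N(1 - 0.542·0.611) = 337 - 0.542·519.
So N* = 55.7/0.669 = 83.3, and then M* = 519 - 0.611·83.3 = 468.

N* ≈ 83.3, M* ≈ 468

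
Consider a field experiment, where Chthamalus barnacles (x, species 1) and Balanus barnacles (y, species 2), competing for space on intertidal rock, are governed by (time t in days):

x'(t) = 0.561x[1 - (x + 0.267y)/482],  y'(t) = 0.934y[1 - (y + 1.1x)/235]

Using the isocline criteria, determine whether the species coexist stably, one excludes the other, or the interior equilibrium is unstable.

species 1 excludes species 2

Compare the nullcline intercepts: K1/α12 = 482/0.267 = 1810 > K2 = 235; K2/α21 = 235/1.1 = 214 < K1 = 482.
Since the inequalities point opposite ways, species 1 can invade but species 2 cannot.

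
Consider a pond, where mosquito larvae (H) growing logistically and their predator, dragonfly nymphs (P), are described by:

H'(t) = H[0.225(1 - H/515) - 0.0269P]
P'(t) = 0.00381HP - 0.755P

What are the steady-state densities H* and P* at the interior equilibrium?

From dP/dt = 0 with P > 0: 0.00381H* = 0.755, so H* = 198.
Substitute into dH/dt = 0: 0.225(1 - 198/515) = 0.0269P*.
The bracket is 0.615, giving P* = 0.138/0.0269 = 5.15.

H* ≈ 198, P* ≈ 5.15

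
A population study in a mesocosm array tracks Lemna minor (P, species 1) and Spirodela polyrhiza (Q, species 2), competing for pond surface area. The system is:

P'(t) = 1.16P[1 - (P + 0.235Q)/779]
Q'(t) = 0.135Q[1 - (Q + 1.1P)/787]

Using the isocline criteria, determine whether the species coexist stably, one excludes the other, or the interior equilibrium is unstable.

Compare the nullcline intercepts: K1/α12 = 779/0.235 = 3310 > K2 = 787; K2/α21 = 787/1.1 = 715 < K1 = 779.
Since the inequalities point opposite ways, species 1 can invade but species 2 cannot.

species 1 excludes species 2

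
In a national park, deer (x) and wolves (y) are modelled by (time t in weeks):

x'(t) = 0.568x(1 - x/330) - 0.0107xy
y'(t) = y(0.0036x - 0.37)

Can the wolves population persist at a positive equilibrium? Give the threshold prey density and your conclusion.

The predator equation gives dy/dt > 0 only when x > 0.37/0.0036 = 103.
Without the predator, x → K = 330. Since 330 > 103, the predator can invade and persist.

Threshold x = 103; K > 103, so yes, the predator persists.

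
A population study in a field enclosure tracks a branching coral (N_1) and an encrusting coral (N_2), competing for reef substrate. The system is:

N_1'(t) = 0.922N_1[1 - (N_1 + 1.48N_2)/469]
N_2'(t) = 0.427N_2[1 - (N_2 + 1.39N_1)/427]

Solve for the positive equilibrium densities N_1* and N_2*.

Setting both brackets to zero gives the nullclines N_1 + 1.48N_2 = 469 and 1.39N_1 + N_2 = 427.
Substituting N_2 = 427 - 1.39N_1 into the first: N_1(1 - 1.48·1.39) = 469 - 1.48·427.
So N_1* = -163/-1.06 = 154, and then N_2* = 427 - 1.39·154 = 213.

N_1* ≈ 154, N_2* ≈ 213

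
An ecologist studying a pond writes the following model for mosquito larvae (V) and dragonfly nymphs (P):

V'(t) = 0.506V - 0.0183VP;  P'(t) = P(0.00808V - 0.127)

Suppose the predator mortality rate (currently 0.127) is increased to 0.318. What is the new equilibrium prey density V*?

V* ≈ 39.4

At the interior fixed point, setting dP/dt = 0 with P > 0 fixes V* = (predator death rate)/(VP coefficient) — independent of the other coefficients.
With the change, V* = 0.318/0.00808 = 39.4; it rises from 15.7.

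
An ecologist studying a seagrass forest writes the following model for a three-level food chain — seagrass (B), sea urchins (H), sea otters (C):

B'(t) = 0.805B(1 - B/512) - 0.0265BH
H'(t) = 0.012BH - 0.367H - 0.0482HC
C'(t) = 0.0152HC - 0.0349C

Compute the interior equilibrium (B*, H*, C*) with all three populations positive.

From dC/dt = 0: 0.0152H* = 0.0349, so H* = 2.3.
From dB/dt = 0: 0.805(1 - B*/512) = 0.0265·2.3, giving B* = 512·(1 - 0.0756) = 473.
From dH/dt = 0: 0.012·473 - 0.367 = 0.0482C*, so C* = 5.31/0.0482 = 110.

B* ≈ 473, H* ≈ 2.3, C* ≈ 110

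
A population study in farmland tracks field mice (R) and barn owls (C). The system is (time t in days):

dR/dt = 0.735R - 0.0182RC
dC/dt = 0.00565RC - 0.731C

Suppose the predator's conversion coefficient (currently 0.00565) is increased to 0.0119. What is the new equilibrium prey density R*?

At the interior fixed point, setting dC/dt = 0 with C > 0 fixes R* = (predator death rate)/(RC coefficient) — independent of the other coefficients.
With the change, R* = 0.731/0.0119 = 61.4; it falls from 129.

R* ≈ 61.4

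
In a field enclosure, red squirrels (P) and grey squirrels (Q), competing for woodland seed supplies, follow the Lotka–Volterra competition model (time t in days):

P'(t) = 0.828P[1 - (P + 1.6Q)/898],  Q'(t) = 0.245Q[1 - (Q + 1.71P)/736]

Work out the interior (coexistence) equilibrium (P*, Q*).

Setting both brackets to zero gives the nullclines P + 1.6Q = 898 and 1.71P + Q = 736.
Substituting Q = 736 - 1.71P into the first: P(1 - 1.6·1.71) = 898 - 1.6·736.
So P* = -280/-1.74 = 161, and then Q* = 736 - 1.71·161 = 461.

P* ≈ 161, Q* ≈ 461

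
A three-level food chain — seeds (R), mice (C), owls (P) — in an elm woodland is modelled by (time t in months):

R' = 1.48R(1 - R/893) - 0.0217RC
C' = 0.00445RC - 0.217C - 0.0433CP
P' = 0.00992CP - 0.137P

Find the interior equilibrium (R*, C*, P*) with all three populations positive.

From dP/dt = 0: 0.00992C* = 0.137, so C* = 13.8.
From dR/dt = 0: 1.48(1 - R*/893) = 0.0217·13.8, giving R* = 893·(1 - 0.202) = 712.
From dC/dt = 0: 0.00445·712 - 0.217 = 0.0433P*, so P* = 2.95/0.0433 = 68.2.

R* ≈ 712, C* ≈ 13.8, P* ≈ 68.2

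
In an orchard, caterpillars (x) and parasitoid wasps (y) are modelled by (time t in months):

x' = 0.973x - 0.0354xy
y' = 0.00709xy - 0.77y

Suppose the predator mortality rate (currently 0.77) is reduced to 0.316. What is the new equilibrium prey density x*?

x* ≈ 44.6

At the interior fixed point, setting dy/dt = 0 with y > 0 fixes x* = (predator death rate)/(xy coefficient) — independent of the other coefficients.
With the change, x* = 0.316/0.00709 = 44.6; it falls from 109.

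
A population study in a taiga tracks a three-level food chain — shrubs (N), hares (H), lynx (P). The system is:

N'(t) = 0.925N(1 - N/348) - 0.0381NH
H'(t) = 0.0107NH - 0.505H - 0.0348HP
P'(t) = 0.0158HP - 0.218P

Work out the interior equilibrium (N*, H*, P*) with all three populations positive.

N* ≈ 150, H* ≈ 13.8, P* ≈ 31.7

From dP/dt = 0: 0.0158H* = 0.218, so H* = 13.8.
From dN/dt = 0: 0.925(1 - N*/348) = 0.0381·13.8, giving N* = 348·(1 - 0.568) = 150.
From dH/dt = 0: 0.0107·150 - 0.505 = 0.0348P*, so P* = 1.1/0.0348 = 31.7.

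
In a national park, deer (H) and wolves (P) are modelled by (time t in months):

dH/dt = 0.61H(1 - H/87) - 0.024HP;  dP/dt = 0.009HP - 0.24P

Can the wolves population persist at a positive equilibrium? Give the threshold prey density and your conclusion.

The predator equation gives dP/dt > 0 only when H > 0.24/0.009 = 26.7.
Without the predator, H → K = 87. Since 87 > 26.7, the predator can invade and persist.

Threshold H = 26.7; K > 26.7, so yes, the predator persists.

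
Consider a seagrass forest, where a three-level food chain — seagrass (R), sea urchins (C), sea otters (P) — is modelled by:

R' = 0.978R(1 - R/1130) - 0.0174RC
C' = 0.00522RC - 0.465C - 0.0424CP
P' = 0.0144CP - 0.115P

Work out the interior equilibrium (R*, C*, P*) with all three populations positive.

R* ≈ 969, C* ≈ 7.99, P* ≈ 108

From dP/dt = 0: 0.0144C* = 0.115, so C* = 7.99.
From dR/dt = 0: 0.978(1 - R*/1130) = 0.0174·7.99, giving R* = 1130·(1 - 0.142) = 969.
From dC/dt = 0: 0.00522·969 - 0.465 = 0.0424P*, so P* = 4.6/0.0424 = 108.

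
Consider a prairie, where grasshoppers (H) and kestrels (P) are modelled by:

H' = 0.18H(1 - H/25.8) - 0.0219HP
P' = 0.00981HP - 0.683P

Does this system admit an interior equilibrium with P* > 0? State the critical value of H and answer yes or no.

Threshold H = 69.6; K < 69.6, so no, the predator goes extinct.

The predator equation gives dP/dt > 0 only when H > 0.683/0.00981 = 69.6.
Without the predator, H → K = 25.8. Since 25.8 < 69.6, the predator cannot invade.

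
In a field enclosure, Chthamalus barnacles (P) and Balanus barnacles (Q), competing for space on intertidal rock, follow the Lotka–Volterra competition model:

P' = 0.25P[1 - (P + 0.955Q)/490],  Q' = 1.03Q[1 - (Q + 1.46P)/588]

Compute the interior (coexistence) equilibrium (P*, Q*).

P* ≈ 181, Q* ≈ 323

Setting both brackets to zero gives the nullclines P + 0.955Q = 490 and 1.46P + Q = 588.
Substituting Q = 588 - 1.46P into the first: P(1 - 0.955·1.46) = 490 - 0.955·588.
So P* = -71.5/-0.394 = 181, and then Q* = 588 - 1.46·181 = 323.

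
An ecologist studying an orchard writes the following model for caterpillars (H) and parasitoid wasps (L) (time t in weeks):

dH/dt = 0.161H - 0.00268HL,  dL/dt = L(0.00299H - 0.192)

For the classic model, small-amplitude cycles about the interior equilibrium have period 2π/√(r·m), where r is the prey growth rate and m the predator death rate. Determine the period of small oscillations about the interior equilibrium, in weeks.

Here r = 0.161 and m = 0.192, so r·m = 0.0309.
ω = √0.0309 = 0.176 per week, hence T = 2π/ω ≈ 35.7 weeks.

T ≈ 35.7 weeks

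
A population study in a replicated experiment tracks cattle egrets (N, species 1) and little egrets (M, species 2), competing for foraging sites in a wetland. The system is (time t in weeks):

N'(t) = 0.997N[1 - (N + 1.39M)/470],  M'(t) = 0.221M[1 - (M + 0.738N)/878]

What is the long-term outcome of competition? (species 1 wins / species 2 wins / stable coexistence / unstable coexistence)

species 2 excludes species 1

Compare the nullcline intercepts: K1/α12 = 470/1.39 = 338 < K2 = 878; K2/α21 = 878/0.738 = 1190 > K1 = 470.
Since the inequalities point opposite ways, species 2 can invade but species 1 cannot.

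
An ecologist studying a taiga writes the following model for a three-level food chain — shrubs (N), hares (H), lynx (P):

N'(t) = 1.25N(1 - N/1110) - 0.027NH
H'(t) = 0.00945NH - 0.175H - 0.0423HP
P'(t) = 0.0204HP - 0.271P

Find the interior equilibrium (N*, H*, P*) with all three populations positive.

N* ≈ 791, H* ≈ 13.3, P* ≈ 173

From dP/dt = 0: 0.0204H* = 0.271, so H* = 13.3.
From dN/dt = 0: 1.25(1 - N*/1110) = 0.027·13.3, giving N* = 1110·(1 - 0.287) = 791.
From dH/dt = 0: 0.00945·791 - 0.175 = 0.0423P*, so P* = 7.3/0.0423 = 173.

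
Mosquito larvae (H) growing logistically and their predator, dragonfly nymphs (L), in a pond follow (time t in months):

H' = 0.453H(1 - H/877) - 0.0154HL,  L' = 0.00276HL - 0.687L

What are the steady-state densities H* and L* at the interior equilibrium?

From dL/dt = 0 with L > 0: 0.00276H* = 0.687, so H* = 249.
Substitute into dH/dt = 0: 0.453(1 - 249/877) = 0.0154L*.
The bracket is 0.716, giving L* = 0.324/0.0154 = 21.1.

H* ≈ 249, L* ≈ 21.1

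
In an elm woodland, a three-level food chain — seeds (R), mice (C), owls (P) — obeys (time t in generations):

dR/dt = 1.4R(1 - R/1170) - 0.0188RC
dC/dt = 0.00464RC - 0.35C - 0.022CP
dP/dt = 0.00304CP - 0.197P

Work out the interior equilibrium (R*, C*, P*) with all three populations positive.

From dP/dt = 0: 0.00304C* = 0.197, so C* = 64.8.
From dR/dt = 0: 1.4(1 - R*/1170) = 0.0188·64.8, giving R* = 1170·(1 - 0.87) = 152.
From dC/dt = 0: 0.00464·152 - 0.35 = 0.022P*, so P* = 0.355/0.022 = 16.1.

R* ≈ 152, C* ≈ 64.8, P* ≈ 16.1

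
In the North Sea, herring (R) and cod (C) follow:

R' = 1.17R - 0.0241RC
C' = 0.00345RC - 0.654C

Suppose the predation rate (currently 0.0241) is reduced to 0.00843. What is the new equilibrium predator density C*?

At the interior fixed point, setting dR/dt = 0 with R > 0 fixes C* = (prey growth rate)/(RC coefficient) — independent of the other coefficients.
With the change, C* = 1.17/0.00843 = 139; it rises from 48.5.

C* ≈ 139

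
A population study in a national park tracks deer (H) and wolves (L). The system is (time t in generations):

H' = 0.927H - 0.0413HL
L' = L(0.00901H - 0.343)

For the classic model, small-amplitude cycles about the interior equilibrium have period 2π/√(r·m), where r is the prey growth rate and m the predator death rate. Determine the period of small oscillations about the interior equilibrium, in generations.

T ≈ 11.1 generations

Here r = 0.927 and m = 0.343, so r·m = 0.318.
ω = √0.318 = 0.564 per generation, hence T = 2π/ω ≈ 11.1 generations.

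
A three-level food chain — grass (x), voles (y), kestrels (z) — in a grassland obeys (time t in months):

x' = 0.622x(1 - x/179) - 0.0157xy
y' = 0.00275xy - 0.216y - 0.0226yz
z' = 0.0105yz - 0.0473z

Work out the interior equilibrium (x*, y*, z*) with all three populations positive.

From dz/dt = 0: 0.0105y* = 0.0473, so y* = 4.5.
From dx/dt = 0: 0.622(1 - x*/179) = 0.0157·4.5, giving x* = 179·(1 - 0.114) = 159.
From dy/dt = 0: 0.00275·159 - 0.216 = 0.0226z*, so z* = 0.22/0.0226 = 9.75.

x* ≈ 159, y* ≈ 4.5, z* ≈ 9.75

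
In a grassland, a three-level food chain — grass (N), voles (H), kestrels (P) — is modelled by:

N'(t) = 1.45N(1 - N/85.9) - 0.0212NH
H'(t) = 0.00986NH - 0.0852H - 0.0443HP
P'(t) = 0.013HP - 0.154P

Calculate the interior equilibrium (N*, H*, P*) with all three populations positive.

From dP/dt = 0: 0.013H* = 0.154, so H* = 11.8.
From dN/dt = 0: 1.45(1 - N*/85.9) = 0.0212·11.8, giving N* = 85.9·(1 - 0.173) = 71.
From dH/dt = 0: 0.00986·71 - 0.0852 = 0.0443P*, so P* = 0.615/0.0443 = 13.9.

N* ≈ 71, H* ≈ 11.8, P* ≈ 13.9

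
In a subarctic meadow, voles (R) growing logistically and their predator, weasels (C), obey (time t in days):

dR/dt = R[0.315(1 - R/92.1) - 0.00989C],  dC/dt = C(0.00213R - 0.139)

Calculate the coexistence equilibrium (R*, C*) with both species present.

From dC/dt = 0 with C > 0: 0.00213R* = 0.139, so R* = 65.3.
Substitute into dR/dt = 0: 0.315(1 - 65.3/92.1) = 0.00989C*.
The bracket is 0.291, giving C* = 0.0918/0.00989 = 9.28.

R* ≈ 65.3, C* ≈ 9.28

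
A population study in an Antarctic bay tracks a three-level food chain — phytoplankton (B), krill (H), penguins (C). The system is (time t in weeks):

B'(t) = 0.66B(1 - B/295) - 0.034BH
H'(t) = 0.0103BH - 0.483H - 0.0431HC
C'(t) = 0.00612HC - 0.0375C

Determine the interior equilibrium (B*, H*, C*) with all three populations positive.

B* ≈ 202, H* ≈ 6.13, C* ≈ 37

From dC/dt = 0: 0.00612H* = 0.0375, so H* = 6.13.
From dB/dt = 0: 0.66(1 - B*/295) = 0.034·6.13, giving B* = 295·(1 - 0.316) = 202.
From dH/dt = 0: 0.0103·202 - 0.483 = 0.0431C*, so C* = 1.6/0.0431 = 37.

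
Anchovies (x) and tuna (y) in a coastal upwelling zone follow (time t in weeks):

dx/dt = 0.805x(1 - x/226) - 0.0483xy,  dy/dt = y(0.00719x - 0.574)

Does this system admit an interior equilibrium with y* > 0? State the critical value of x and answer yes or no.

The predator equation gives dy/dt > 0 only when x > 0.574/0.00719 = 79.8.
Without the predator, x → K = 226. Since 226 > 79.8, the predator can invade and persist.

Threshold x = 79.8; K > 79.8, so yes, the predator persists.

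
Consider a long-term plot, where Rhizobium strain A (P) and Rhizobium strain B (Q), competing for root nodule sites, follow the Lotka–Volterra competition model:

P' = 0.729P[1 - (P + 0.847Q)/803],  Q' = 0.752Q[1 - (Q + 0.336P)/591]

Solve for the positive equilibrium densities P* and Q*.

P* ≈ 423, Q* ≈ 449

Setting both brackets to zero gives the nullclines P + 0.847Q = 803 and 0.336P + Q = 591.
Substituting Q = 591 - 0.336P into the first: P(1 - 0.847·0.336) = 803 - 0.847·591.
So P* = 302/0.715 = 423, and then Q* = 591 - 0.336·423 = 449.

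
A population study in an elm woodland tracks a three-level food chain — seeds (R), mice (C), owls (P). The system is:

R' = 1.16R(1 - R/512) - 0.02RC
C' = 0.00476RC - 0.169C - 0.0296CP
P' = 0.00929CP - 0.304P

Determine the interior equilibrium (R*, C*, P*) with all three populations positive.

From dP/dt = 0: 0.00929C* = 0.304, so C* = 32.7.
From dR/dt = 0: 1.16(1 - R*/512) = 0.02·32.7, giving R* = 512·(1 - 0.564) = 223.
From dC/dt = 0: 0.00476·223 - 0.169 = 0.0296P*, so P* = 0.893/0.0296 = 30.2.

R* ≈ 223, C* ≈ 32.7, P* ≈ 30.2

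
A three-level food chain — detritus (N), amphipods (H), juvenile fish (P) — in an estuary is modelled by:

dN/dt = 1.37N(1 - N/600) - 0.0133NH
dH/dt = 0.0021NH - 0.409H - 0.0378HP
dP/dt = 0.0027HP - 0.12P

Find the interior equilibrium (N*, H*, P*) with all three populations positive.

From dP/dt = 0: 0.0027H* = 0.12, so H* = 44.4.
From dN/dt = 0: 1.37(1 - N*/600) = 0.0133·44.4, giving N* = 600·(1 - 0.431) = 341.
From dH/dt = 0: 0.0021·341 - 0.409 = 0.0378P*, so P* = 0.307/0.0378 = 8.13.

N* ≈ 341, H* ≈ 44.4, P* ≈ 8.13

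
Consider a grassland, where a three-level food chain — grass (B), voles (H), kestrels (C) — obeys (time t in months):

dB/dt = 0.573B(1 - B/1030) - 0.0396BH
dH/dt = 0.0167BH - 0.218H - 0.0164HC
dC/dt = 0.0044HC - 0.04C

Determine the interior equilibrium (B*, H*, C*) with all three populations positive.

B* ≈ 383, H* ≈ 9.09, C* ≈ 377

From dC/dt = 0: 0.0044H* = 0.04, so H* = 9.09.
From dB/dt = 0: 0.573(1 - B*/1030) = 0.0396·9.09, giving B* = 1030·(1 - 0.628) = 383.
From dH/dt = 0: 0.0167·383 - 0.218 = 0.0164C*, so C* = 6.18/0.0164 = 377.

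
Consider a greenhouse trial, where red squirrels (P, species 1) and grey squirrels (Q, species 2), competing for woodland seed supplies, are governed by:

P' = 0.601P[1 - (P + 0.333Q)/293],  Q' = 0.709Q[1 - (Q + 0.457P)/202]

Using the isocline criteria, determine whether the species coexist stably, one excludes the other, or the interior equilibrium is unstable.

Compare the nullcline intercepts: K1/α12 = 293/0.333 = 880 > K2 = 202; K2/α21 = 202/0.457 = 442 > K1 = 293.
Since both inequalities hold, each species can invade when rare, so the interior equilibrium is stable.

stable coexistence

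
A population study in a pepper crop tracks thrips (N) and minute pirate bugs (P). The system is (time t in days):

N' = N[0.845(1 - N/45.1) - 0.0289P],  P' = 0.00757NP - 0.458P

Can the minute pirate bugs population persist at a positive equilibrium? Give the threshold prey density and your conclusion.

Threshold N = 60.5; K < 60.5, so no, the predator goes extinct.

The predator equation gives dP/dt > 0 only when N > 0.458/0.00757 = 60.5.
Without the predator, N → K = 45.1. Since 45.1 < 60.5, the predator cannot invade.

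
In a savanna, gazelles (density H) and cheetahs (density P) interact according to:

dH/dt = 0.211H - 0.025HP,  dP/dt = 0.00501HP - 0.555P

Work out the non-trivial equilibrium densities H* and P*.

Set dP/dt = 0 with P > 0: 0.00501H - 0.555 = 0, so H* = 0.555/0.00501 = 111.
Set dH/dt = 0 with H > 0: 0.211 - 0.025P = 0, so P* = 0.211/0.025 = 8.44.

H* ≈ 111, P* ≈ 8.44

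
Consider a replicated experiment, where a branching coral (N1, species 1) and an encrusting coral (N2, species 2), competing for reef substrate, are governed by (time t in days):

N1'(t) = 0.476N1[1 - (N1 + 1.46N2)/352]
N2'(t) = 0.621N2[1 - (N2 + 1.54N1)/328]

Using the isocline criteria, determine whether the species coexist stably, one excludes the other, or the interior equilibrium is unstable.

Compare the nullcline intercepts: K1/α12 = 352/1.46 = 241 < K2 = 328; K2/α21 = 328/1.54 = 213 < K1 = 352.
Since both are reversed, neither can invade when rare; the interior point is a saddle.

unstable coexistence (outcome depends on initial conditions)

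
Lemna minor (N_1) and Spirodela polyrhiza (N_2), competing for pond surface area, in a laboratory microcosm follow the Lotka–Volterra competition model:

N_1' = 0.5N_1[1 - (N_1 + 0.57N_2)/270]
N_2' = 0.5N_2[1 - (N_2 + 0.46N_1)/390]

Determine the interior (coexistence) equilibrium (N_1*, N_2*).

Setting both brackets to zero gives the nullclines N_1 + 0.57N_2 = 270 and 0.46N_1 + N_2 = 390.
Substituting N_2 = 390 - 0.46N_1 into the first: N_1(1 - 0.57·0.46) = 270 - 0.57·390.
So N_1* = 47.7/0.738 = 64.7, and then N_2* = 390 - 0.46·64.7 = 360.

N_1* ≈ 64.7, N_2* ≈ 360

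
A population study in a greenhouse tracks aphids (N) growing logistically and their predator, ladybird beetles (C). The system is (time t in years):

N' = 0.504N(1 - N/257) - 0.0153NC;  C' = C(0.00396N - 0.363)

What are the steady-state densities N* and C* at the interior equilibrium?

N* ≈ 91.7, C* ≈ 21.2

From dC/dt = 0 with C > 0: 0.00396N* = 0.363, so N* = 91.7.
Substitute into dN/dt = 0: 0.504(1 - 91.7/257) = 0.0153C*.
The bracket is 0.643, giving C* = 0.324/0.0153 = 21.2.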